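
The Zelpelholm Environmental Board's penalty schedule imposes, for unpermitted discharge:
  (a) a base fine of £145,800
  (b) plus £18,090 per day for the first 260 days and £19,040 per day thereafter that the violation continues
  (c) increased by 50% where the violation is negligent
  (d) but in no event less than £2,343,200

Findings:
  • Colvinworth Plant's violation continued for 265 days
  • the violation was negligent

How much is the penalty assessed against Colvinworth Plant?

£7,416,600

First 260 days: 260 × £18,090 = £4,703,400
Remaining days: (265 − 260) × £19,040 = £95,200
Per-day component: £4,703,400 + £95,200 = £4,798,600
Base plus per-day: £145,800 + £4,798,600 = £4,944,400
Enhancement: 50% of £4,944,400 = £2,472,200
Enhanced fine: £4,944,400 + £2,472,200 = £7,416,600
Minimum £2,343,200: £7,416,600 meets the minimum, no increase.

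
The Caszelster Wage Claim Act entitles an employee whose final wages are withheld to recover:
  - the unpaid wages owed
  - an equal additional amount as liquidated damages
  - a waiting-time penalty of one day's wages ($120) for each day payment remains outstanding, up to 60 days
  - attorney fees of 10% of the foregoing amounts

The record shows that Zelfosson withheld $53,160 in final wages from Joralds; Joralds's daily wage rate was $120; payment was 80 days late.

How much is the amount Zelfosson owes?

$124,872

Liquidated damages (equal amount): $53,160
Penalty days: min(80, 60) = 60
Waiting-time penalty: 60 × $120 = $7,200
Subtotal: $53,160 + $53,160 + $7,200 = $113,520
Attorney fees: 10% of $113,520 = $11,352
Total award: $113,520 + $11,352 = $124,872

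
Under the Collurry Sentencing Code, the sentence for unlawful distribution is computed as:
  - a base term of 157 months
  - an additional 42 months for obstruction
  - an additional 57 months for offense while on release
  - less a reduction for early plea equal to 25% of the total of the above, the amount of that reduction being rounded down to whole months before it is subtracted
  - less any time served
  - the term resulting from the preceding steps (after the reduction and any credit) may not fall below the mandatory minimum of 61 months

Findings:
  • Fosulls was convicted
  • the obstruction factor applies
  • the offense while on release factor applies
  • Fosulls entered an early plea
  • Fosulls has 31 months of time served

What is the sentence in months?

161 months

Obstruction enhancement: +42 months
Offense while on release enhancement: +57 months
Adjusted term: 157 months + 42 months + 57 months = 256 months
Early plea reduction: 25% of 256 months = 64 months (rounded down)
After reduction: 256 − 64 = 192 months
Less time served: 192 months − 31 months = 161 months
Minimum 61 months: 161 months meets the minimum, no increase.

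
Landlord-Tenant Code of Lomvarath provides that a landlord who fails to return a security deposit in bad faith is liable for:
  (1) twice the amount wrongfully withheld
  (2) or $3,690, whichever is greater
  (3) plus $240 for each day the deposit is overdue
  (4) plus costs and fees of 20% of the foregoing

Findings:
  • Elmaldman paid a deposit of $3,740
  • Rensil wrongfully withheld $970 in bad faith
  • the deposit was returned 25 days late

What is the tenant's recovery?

Doubled: 2 × $970 = $1,940
Minimum $3,690: $1,940 is below the minimum → $3,690
Late-return penalty: 25 × $240 = $6,000
Damages plus late penalty: $3,690 + $6,000 = $9,690
Costs and fees: 20% of $9,690 = $1,938
Total recovery: $9,690 + $1,938 = $11,628

$11,628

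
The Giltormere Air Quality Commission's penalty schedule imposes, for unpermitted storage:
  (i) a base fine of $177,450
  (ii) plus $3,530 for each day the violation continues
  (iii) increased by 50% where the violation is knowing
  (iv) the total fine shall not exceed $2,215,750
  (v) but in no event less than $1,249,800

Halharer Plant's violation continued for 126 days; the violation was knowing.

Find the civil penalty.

$1,249,800

Per-day component: 126 × $3,530 = $444,780
Base plus per-day: $177,450 + $444,780 = $622,230
Enhancement: 50% of $622,230 = $311,115
Enhanced fine: $622,230 + $311,115 = $933,345
Cap at $2,215,750: $933,345 is within the cap, no reduction.
Minimum $1,249,800: $933,345 is below the minimum → $1,249,800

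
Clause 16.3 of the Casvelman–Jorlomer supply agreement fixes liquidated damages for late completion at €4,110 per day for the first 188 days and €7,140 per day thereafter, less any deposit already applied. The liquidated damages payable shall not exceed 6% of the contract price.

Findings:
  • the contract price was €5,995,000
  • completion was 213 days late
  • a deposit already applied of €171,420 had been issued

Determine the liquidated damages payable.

First 188 days: 188 × €4,110 = €772,680
Remaining days: (213 − 188) × €7,140 = €178,500
Accrued per-day damages: €772,680 + €178,500 = €951,180
Less deposit already applied: €951,180 − €171,420 = €779,760
Cap: 6% of €5,995,000 = €359,700
Cap at €359,700: €779,760 exceeds the cap → €359,700

€359,700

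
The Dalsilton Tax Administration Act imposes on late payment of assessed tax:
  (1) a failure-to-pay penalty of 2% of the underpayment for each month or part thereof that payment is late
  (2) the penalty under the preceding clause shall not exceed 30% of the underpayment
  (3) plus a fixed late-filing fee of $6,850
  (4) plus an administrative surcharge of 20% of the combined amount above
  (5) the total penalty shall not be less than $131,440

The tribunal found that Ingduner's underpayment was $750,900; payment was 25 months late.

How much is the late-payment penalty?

Accrued rate: 2% × 25 = 50%, capped at 30% → 30%
Failure-to-pay penalty: 30% of $750,900 = $225,270
Penalty before surcharge: $225,270 + $6,850 = $232,120
Administrative surcharge: 20% of $232,120 = $46,424
Total penalty: $232,120 + $46,424 = $278,544
Minimum $131,440: $278,544 meets the minimum, no increase.

Penalty: $278,544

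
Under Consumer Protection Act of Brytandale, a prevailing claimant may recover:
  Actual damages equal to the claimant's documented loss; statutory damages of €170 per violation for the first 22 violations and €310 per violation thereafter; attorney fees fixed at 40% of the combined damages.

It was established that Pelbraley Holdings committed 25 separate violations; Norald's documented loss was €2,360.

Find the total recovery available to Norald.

€9,842

First 22 violations: 22 × €170 = €3,740
Remaining violations: (25 − 22) × €310 = €930
Statutory damages: €3,740 + €930 = €4,670
Combined damages: €2,360 + €4,670 = €7,030
Attorney fees: 40% of €7,030 = €2,812
Total recovery: €7,030 + €2,812 = €9,842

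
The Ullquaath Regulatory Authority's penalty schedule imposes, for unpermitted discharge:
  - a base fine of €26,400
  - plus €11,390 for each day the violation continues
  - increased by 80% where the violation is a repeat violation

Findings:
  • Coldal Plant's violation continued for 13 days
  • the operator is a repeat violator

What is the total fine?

Per-day component: 13 × €11,390 = €148,070
Base plus per-day: €26,400 + €148,070 = €174,470
Enhancement: 80% of €174,470 = €139,576
Enhanced fine: €174,470 + €139,576 = €314,046

€314,046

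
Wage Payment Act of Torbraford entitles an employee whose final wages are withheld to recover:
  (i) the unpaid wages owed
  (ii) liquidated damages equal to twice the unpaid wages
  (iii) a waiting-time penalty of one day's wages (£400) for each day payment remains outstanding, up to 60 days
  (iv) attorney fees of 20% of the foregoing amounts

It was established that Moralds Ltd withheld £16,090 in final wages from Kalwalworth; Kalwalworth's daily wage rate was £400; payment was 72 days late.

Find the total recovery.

£86,724

Doubled: 2 × £16,090 = £32,180
Penalty days: min(72, 60) = 60
Waiting-time penalty: 60 × £400 = £24,000
Subtotal: £16,090 + £32,180 + £24,000 = £72,270
Attorney fees: 20% of £72,270 = £14,454
Total award: £72,270 + £14,454 = £86,724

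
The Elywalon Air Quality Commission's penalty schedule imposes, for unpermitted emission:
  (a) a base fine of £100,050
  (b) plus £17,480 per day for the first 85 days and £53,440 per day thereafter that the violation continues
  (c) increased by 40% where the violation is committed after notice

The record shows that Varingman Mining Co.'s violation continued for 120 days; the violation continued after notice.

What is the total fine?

£4,838,750

First 85 days: 85 × £17,480 = £1,485,800
Remaining days: (120 − 85) × £53,440 = £1,870,400
Per-day component: £1,485,800 + £1,870,400 = £3,356,200
Base plus per-day: £100,050 + £3,356,200 = £3,456,250
Enhancement: 40% of £3,456,250 = £1,382,500
Enhanced fine: £3,456,250 + £1,382,500 = £4,838,750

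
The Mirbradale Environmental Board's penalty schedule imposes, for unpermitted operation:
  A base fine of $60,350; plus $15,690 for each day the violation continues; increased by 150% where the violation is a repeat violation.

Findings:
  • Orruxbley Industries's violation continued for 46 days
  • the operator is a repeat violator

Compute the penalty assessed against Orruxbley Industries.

Per-day component: 46 × $15,690 = $721,740
Base plus per-day: $60,350 + $721,740 = $782,090
Enhancement: 150% of $782,090 = $1,173,135
Enhanced fine: $782,090 + $1,173,135 = $1,955,225

$1,955,225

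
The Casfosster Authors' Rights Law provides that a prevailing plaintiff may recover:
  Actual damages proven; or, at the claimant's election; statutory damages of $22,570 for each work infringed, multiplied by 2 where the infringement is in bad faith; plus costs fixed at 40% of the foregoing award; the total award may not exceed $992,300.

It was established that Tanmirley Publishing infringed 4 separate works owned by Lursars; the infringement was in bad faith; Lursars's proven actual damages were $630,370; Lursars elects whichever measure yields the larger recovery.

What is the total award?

Statutory damages: 4 × $22,570 = $90,280
Doubled: 2 × $90,280 = $180,560
Greater of actual damages ($630,370) or enhanced statutory damages ($180,560): $630,370
Costs: 40% of $630,370 = $252,148
Award plus costs: $630,370 + $252,148 = $882,518
Cap at $992,300: $882,518 is within the cap, no reduction.

$882,518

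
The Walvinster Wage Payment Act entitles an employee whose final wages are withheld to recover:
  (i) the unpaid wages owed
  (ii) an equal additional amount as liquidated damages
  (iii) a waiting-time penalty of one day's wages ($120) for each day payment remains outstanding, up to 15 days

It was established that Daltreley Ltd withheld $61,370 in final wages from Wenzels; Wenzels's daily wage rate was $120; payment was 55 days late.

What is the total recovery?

Liquidated damages (equal amount): $61,370
Penalty days: min(55, 15) = 15
Waiting-time penalty: 15 × $120 = $1,800
Total award: $61,370 + $61,370 + $1,800 = $124,540

$124,540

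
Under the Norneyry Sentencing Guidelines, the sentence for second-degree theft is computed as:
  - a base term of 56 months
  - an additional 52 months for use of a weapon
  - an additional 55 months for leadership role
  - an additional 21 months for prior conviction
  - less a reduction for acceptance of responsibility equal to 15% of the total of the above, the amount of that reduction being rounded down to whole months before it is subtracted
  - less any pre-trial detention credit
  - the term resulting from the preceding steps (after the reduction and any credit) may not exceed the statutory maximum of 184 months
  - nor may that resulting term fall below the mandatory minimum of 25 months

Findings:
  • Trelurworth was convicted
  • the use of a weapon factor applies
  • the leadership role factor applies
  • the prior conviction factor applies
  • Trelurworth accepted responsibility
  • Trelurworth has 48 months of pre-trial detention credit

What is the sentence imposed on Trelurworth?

109 months

Use of a weapon enhancement: +52 months
Leadership role enhancement: +55 months
Prior conviction enhancement: +21 months
Adjusted term: 56 months + 52 months + 55 months + 21 months = 184 months
Acceptance of responsibility reduction: 15% of 184 months = 27 months (rounded down)
After reduction: 184 − 27 = 157 months
Less pre-trial detention credit: 157 months − 48 months = 109 months
Cap at 184 months: 109 months is within the cap, no reduction.
Minimum 25 months: 109 months meets the minimum, no increase.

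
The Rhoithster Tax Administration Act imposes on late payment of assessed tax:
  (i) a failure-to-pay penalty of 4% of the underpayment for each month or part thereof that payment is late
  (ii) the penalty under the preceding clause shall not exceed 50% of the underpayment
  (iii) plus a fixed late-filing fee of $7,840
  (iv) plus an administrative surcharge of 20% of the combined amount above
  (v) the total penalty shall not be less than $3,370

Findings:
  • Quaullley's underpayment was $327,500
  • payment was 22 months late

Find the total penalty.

Accrued rate: 4% × 22 = 88%, capped at 50% → 50%
Failure-to-pay penalty: 50% of $327,500 = $163,750
Penalty before surcharge: $163,750 + $7,840 = $171,590
Administrative surcharge: 20% of $171,590 = $34,318
Total penalty: $171,590 + $34,318 = $205,908
Minimum $3,370: $205,908 meets the minimum, no increase.

$205,908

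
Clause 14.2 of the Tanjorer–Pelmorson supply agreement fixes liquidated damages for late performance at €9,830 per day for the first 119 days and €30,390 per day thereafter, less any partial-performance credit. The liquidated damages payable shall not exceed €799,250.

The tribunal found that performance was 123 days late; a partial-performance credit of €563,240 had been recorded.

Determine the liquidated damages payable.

€728,090

First 119 days: 119 × €9,830 = €1,169,770
Remaining days: (123 − 119) × €30,390 = €121,560
Accrued per-day damages: €1,169,770 + €121,560 = €1,291,330
Less partial-performance credit: €1,291,330 − €563,240 = €728,090
Cap at €799,250: €728,090 is within the cap, no reduction.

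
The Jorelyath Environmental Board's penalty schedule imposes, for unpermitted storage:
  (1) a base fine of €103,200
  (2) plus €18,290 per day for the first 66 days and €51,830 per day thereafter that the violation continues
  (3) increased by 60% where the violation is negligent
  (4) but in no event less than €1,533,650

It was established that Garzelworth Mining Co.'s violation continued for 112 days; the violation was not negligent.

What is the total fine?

First 66 days: 66 × €18,290 = €1,207,140
Remaining days: (112 − 66) × €51,830 = €2,384,180
Per-day component: €1,207,140 + €2,384,180 = €3,591,320
Base plus per-day: €103,200 + €3,591,320 = €3,694,520
The violation was not negligent: no 60% increase.
Minimum €1,533,650: €3,694,520 meets the minimum, no increase.

€3,694,520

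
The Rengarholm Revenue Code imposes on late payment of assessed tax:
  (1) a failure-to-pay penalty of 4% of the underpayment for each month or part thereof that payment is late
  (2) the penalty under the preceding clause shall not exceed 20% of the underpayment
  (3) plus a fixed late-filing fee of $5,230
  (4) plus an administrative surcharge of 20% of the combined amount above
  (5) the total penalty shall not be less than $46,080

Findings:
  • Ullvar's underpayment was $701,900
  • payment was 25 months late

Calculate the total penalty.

Accrued rate: 4% × 25 = 100%, capped at 20% → 20%
Failure-to-pay penalty: 20% of $701,900 = $140,380
Penalty before surcharge: $140,380 + $5,230 = $145,610
Administrative surcharge: 20% of $145,610 = $29,122
Total penalty: $145,610 + $29,122 = $174,732
Minimum $46,080: $174,732 meets the minimum, no increase.

$174,732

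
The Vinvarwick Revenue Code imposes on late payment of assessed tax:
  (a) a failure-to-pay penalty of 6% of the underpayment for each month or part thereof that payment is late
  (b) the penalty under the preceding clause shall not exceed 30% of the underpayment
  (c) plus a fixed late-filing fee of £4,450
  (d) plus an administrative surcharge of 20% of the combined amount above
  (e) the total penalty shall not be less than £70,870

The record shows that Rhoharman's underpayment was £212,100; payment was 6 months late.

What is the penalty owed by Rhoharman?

£81,696

Accrued rate: 6% × 6 = 36%, capped at 30% → 30%
Failure-to-pay penalty: 30% of £212,100 = £63,630
Penalty before surcharge: £63,630 + £4,450 = £68,080
Administrative surcharge: 20% of £68,080 = £13,616
Total penalty: £68,080 + £13,616 = £81,696
Minimum £70,870: £81,696 meets the minimum, no increase.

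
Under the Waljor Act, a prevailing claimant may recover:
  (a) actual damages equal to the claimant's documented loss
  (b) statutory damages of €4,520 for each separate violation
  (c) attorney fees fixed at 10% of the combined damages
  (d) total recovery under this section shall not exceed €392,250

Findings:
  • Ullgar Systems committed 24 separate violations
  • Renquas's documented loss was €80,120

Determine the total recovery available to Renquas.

Statutory damages: 24 × €4,520 = €108,480
Combined damages: €80,120 + €108,480 = €188,600
Attorney fees: 10% of €188,600 = €18,860
Total before cap: €188,600 + €18,860 = €207,460
Cap at €392,250: €207,460 is within the cap, no reduction.

Total recovery: €207,460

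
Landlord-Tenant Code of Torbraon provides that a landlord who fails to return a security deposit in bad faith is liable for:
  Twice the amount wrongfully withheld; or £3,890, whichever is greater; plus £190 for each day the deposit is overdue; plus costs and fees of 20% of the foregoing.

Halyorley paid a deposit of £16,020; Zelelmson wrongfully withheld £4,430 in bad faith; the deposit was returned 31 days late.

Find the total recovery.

Doubled: 2 × £4,430 = £8,860
Minimum £3,890: £8,860 meets the minimum, no increase.
Late-return penalty: 31 × £190 = £5,890
Damages plus late penalty: £8,860 + £5,890 = £14,750
Costs and fees: 20% of £14,750 = £2,950
Total recovery: £14,750 + £2,950 = £17,700

£17,700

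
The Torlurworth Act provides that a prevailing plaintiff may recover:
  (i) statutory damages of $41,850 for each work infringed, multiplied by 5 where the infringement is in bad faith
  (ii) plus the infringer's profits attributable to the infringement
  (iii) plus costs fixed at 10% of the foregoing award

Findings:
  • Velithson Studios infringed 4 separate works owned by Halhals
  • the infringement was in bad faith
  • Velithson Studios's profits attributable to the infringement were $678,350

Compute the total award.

Statutory damages: 4 × $41,850 = $167,400
Multiplied by 5: 5 × $167,400 = $837,000
Combined award: $837,000 + $678,350 = $1,515,350
Costs: 10% of $1,515,350 = $151,535
Award plus costs: $1,515,350 + $151,535 = $1,666,885

$1,666,885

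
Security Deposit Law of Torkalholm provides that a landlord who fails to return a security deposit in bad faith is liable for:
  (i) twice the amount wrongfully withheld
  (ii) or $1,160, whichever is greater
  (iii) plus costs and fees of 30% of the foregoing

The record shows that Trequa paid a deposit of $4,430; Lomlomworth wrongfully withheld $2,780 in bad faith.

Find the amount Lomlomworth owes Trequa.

Doubled: 2 × $2,780 = $5,560
Minimum $1,160: $5,560 meets the minimum, no increase.
Costs and fees: 30% of $5,560 = $1,668
Total recovery: $5,560 + $1,668 = $7,228

$7,228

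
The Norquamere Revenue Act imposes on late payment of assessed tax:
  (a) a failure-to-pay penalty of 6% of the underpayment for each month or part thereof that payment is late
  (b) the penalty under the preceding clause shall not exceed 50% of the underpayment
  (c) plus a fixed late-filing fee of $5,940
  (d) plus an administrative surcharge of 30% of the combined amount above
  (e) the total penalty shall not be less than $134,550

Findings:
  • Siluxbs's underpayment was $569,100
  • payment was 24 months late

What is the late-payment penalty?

Accrued rate: 6% × 24 = 144%, capped at 50% → 50%
Failure-to-pay penalty: 50% of $569,100 = $284,550
Penalty before surcharge: $284,550 + $5,940 = $290,490
Administrative surcharge: 30% of $290,490 = $87,147
Total penalty: $290,490 + $87,147 = $377,637
Minimum $134,550: $377,637 meets the minimum, no increase.

Penalty: $377,637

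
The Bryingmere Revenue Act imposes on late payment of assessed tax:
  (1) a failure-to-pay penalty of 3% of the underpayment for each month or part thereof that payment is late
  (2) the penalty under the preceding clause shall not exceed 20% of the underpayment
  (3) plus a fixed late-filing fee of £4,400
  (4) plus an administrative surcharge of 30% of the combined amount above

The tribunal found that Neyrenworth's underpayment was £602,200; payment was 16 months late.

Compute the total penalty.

Accrued rate: 3% × 16 = 48%, capped at 20% → 20%
Failure-to-pay penalty: 20% of £602,200 = £120,440
Penalty before surcharge: £120,440 + £4,400 = £124,840
Administrative surcharge: 30% of £124,840 = £37,452
Total penalty: £124,840 + £37,452 = £162,292

Penalty: £162,292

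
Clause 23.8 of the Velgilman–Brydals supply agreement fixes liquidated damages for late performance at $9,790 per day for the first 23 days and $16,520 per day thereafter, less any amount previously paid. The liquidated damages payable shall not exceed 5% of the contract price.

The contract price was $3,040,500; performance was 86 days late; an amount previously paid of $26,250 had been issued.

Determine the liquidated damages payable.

First 23 days: 23 × $9,790 = $225,170
Remaining days: (86 − 23) × $16,520 = $1,040,760
Accrued per-day damages: $225,170 + $1,040,760 = $1,265,930
Less amount previously paid: $1,265,930 − $26,250 = $1,239,680
Cap: 5% of $3,040,500 = $152,025
Cap at $152,025: $1,239,680 exceeds the cap → $152,025

$152,025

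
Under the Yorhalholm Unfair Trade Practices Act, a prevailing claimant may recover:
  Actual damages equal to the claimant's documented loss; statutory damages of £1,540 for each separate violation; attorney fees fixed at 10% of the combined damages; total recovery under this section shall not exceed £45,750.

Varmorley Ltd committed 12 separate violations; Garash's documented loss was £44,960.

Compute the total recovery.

£45,750

Statutory damages: 12 × £1,540 = £18,480
Combined damages: £44,960 + £18,480 = £63,440
Attorney fees: 10% of £63,440 = £6,344
Total before cap: £63,440 + £6,344 = £69,784
Cap at £45,750: £69,784 exceeds the cap → £45,750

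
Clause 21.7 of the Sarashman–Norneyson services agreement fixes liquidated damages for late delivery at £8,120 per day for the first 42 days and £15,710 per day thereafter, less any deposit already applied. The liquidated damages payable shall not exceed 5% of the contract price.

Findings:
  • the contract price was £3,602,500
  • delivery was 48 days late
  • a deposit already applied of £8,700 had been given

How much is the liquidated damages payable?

£180,125

First 42 days: 42 × £8,120 = £341,040
Remaining days: (48 − 42) × £15,710 = £94,260
Accrued per-day damages: £341,040 + £94,260 = £435,300
Less deposit already applied: £435,300 − £8,700 = £426,600
Cap: 5% of £3,602,500 = £180,125
Cap at £180,125: £426,600 exceeds the cap → £180,125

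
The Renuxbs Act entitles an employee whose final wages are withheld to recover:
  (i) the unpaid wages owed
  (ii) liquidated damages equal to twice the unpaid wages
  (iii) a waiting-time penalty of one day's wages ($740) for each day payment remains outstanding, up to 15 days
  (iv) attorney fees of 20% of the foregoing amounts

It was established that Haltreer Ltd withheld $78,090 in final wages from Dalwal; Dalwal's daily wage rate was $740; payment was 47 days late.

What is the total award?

$294,444

Doubled: 2 × $78,090 = $156,180
Penalty days: min(47, 15) = 15
Waiting-time penalty: 15 × $740 = $11,100
Subtotal: $78,090 + $156,180 + $11,100 = $245,370
Attorney fees: 20% of $245,370 = $49,074
Total award: $245,370 + $49,074 = $294,444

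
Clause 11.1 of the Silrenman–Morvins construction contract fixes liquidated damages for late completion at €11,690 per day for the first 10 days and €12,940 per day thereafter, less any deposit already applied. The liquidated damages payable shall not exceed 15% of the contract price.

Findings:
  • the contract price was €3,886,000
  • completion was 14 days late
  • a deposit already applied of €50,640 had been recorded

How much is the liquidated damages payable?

€118,020

First 10 days: 10 × €11,690 = €116,900
Remaining days: (14 − 10) × €12,940 = €51,760
Accrued per-day damages: €116,900 + €51,760 = €168,660
Less deposit already applied: €168,660 − €50,640 = €118,020
Cap: 15% of €3,886,000 = €582,900
Cap at €582,900: €118,020 is within the cap, no reduction.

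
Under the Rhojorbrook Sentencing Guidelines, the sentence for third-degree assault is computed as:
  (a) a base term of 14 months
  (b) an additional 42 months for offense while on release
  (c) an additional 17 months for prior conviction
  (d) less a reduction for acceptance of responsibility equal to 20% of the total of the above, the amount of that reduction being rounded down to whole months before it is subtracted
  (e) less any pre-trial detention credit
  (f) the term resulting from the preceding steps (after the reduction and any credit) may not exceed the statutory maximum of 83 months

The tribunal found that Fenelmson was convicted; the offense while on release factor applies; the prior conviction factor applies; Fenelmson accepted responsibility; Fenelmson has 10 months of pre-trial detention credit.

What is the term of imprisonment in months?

Offense while on release enhancement: +42 months
Prior conviction enhancement: +17 months
Adjusted term: 14 months + 42 months + 17 months = 73 months
Acceptance of responsibility reduction: 20% of 73 months = 14 months (rounded down)
After reduction: 73 − 14 = 59 months
Less pre-trial detention credit: 59 months − 10 months = 49 months
Cap at 83 months: 49 months is within the cap, no reduction.

49 months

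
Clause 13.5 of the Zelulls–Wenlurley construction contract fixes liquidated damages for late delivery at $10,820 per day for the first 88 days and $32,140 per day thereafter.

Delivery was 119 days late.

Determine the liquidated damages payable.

Liquidated damages: $1,948,500

First 88 days: 88 × $10,820 = $952,160
Remaining days: (119 − 88) × $32,140 = $996,340
Accrued per-day damages: $952,160 + $996,340 = $1,948,500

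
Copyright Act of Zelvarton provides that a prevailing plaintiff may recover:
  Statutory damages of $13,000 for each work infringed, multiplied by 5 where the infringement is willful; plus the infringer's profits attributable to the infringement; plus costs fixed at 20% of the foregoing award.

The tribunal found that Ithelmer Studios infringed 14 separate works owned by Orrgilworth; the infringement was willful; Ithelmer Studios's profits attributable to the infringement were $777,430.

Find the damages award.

$2,024,916

Statutory damages: 14 × $13,000 = $182,000
Multiplied by 5: 5 × $182,000 = $910,000
Combined award: $910,000 + $777,430 = $1,687,430
Costs: 20% of $1,687,430 = $337,486
Award plus costs: $1,687,430 + $337,486 = $2,024,916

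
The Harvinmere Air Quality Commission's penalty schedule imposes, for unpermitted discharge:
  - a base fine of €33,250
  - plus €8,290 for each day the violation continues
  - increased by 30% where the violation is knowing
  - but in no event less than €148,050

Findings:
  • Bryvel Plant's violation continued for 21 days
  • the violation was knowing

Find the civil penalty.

€269,542

Per-day component: 21 × €8,290 = €174,090
Base plus per-day: €33,250 + €174,090 = €207,340
Enhancement: 30% of €207,340 = €62,202
Enhanced fine: €207,340 + €62,202 = €269,542
Minimum €148,050: €269,542 meets the minimum, no increase.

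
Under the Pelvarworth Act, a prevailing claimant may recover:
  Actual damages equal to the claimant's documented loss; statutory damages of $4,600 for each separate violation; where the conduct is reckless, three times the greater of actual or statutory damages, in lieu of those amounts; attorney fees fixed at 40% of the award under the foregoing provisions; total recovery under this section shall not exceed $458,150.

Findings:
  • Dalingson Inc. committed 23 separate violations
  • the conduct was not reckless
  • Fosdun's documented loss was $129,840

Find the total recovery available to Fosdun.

Statutory damages: 23 × $4,600 = $105,800
Conduct not reckless: the in-lieu enhancement does not apply.
Actual plus statutory damages: $129,840 + $105,800 = $235,640
Attorney fees: 40% of $235,640 = $94,256
Total before cap: $235,640 + $94,256 = $329,896
Cap at $458,150: $329,896 is within the cap, no reduction.

$329,896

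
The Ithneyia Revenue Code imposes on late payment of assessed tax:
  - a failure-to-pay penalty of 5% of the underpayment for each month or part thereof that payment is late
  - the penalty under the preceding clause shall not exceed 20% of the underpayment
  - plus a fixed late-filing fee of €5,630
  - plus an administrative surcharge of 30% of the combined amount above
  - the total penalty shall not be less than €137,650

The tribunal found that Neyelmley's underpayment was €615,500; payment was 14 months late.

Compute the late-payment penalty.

€167,349

Accrued rate: 5% × 14 = 70%, capped at 20% → 20%
Failure-to-pay penalty: 20% of €615,500 = €123,100
Penalty before surcharge: €123,100 + €5,630 = €128,730
Administrative surcharge: 30% of €128,730 = €38,619
Total penalty: €128,730 + €38,619 = €167,349
Minimum €137,650: €167,349 meets the minimum, no increase.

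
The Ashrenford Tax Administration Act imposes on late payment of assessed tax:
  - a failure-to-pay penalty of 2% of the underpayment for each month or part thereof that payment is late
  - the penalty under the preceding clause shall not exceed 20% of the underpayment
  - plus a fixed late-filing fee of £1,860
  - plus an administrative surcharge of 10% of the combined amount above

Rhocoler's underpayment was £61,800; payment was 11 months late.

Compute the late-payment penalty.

£15,642

Accrued rate: 2% × 11 = 22%, capped at 20% → 20%
Failure-to-pay penalty: 20% of £61,800 = £12,360
Penalty before surcharge: £12,360 + £1,860 = £14,220
Administrative surcharge: 10% of £14,220 = £1,422
Total penalty: £14,220 + £1,422 = £15,642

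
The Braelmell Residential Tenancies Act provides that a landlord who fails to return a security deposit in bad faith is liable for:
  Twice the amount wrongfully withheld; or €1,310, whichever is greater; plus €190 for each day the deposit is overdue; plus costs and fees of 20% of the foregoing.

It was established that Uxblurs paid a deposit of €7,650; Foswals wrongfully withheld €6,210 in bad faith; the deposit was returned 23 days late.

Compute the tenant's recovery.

€20,148

Doubled: 2 × €6,210 = €12,420
Minimum €1,310: €12,420 meets the minimum, no increase.
Late-return penalty: 23 × €190 = €4,370
Damages plus late penalty: €12,420 + €4,370 = €16,790
Costs and fees: 20% of €16,790 = €3,358
Total recovery: €16,790 + €3,358 = €20,148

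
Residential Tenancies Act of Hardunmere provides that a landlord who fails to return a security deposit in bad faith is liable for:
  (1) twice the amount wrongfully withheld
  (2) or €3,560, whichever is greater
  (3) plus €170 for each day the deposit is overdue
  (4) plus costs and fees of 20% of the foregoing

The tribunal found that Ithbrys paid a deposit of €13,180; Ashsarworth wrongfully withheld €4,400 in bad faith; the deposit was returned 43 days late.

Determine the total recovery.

Doubled: 2 × €4,400 = €8,800
Minimum €3,560: €8,800 meets the minimum, no increase.
Late-return penalty: 43 × €170 = €7,310
Damages plus late penalty: €8,800 + €7,310 = €16,110
Costs and fees: 20% of €16,110 = €3,222
Total recovery: €16,110 + €3,222 = €19,332

€19,332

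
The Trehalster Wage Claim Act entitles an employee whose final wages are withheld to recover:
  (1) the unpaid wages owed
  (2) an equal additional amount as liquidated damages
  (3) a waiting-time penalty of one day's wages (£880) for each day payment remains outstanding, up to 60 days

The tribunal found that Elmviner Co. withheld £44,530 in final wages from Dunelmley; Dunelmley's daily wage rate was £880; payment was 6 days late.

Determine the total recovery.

Liquidated damages (equal amount): £44,530
Penalty days: min(6, 60) = 6
Waiting-time penalty: 6 × £880 = £5,280
Total award: £44,530 + £44,530 + £5,280 = £94,340

£94,340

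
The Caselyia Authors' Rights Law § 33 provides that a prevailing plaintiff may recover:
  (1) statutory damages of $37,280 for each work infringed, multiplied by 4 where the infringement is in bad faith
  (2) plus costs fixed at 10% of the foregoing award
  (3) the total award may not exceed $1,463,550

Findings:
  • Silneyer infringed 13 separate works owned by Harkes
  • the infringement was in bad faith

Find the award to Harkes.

Statutory damages: 13 × $37,280 = $484,640
Multiplied by 4: 4 × $484,640 = $1,938,560
Costs: 10% of $1,938,560 = $193,856
Award plus costs: $1,938,560 + $193,856 = $2,132,416
Cap at $1,463,550: $2,132,416 exceeds the cap → $1,463,550

$1,463,550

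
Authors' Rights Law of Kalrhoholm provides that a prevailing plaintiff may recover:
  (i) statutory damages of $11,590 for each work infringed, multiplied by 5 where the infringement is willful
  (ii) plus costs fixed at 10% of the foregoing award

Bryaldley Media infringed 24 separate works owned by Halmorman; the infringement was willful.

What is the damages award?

$1,529,880

Statutory damages: 24 × $11,590 = $278,160
Multiplied by 5: 5 × $278,160 = $1,390,800
Costs: 10% of $1,390,800 = $139,080
Award plus costs: $1,390,800 + $139,080 = $1,529,880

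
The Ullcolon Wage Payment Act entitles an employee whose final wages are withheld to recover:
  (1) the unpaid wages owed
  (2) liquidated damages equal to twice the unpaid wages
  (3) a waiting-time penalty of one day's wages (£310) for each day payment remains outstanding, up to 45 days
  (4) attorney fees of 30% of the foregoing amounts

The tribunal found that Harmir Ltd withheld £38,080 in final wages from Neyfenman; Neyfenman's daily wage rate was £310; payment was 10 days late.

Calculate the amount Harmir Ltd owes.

£152,542

Doubled: 2 × £38,080 = £76,160
Penalty days: min(10, 45) = 10
Waiting-time penalty: 10 × £310 = £3,100
Subtotal: £38,080 + £76,160 + £3,100 = £117,340
Attorney fees: 30% of £117,340 = £35,202
Total award: £117,340 + £35,202 = £152,542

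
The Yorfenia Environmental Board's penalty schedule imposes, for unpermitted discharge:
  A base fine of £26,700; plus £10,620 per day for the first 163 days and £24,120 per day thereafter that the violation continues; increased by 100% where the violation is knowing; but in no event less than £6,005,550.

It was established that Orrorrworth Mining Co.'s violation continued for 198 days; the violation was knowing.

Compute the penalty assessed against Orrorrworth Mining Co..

£6,005,550

First 163 days: 163 × £10,620 = £1,731,060
Remaining days: (198 − 163) × £24,120 = £844,200
Per-day component: £1,731,060 + £844,200 = £2,575,260
Base plus per-day: £26,700 + £2,575,260 = £2,601,960
Enhancement: 100% of £2,601,960 = £2,601,960
Enhanced fine: £2,601,960 + £2,601,960 = £5,203,920
Minimum £6,005,550: £5,203,920 is below the minimum → £6,005,550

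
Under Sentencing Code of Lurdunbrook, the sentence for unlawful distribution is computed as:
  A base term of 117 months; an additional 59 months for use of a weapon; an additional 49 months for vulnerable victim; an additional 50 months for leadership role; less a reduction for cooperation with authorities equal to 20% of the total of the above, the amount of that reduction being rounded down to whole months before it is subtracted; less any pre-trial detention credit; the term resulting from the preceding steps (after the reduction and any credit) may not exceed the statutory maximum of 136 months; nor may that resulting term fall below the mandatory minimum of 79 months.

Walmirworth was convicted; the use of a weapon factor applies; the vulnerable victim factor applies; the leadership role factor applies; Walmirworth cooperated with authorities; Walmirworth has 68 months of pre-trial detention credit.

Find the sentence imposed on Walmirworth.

Use of a weapon enhancement: +59 months
Vulnerable victim enhancement: +49 months
Leadership role enhancement: +50 months
Adjusted term: 117 months + 59 months + 49 months + 50 months = 275 months
Cooperation with authorities reduction: 20% of 275 months = 55 months (rounded down)
After reduction: 275 − 55 = 220 months
Less pre-trial detention credit: 220 months − 68 months = 152 months
Cap at 136 months: 152 months exceeds the cap → 136 months
Minimum 79 months: 136 months meets the minimum, no increase.

136 months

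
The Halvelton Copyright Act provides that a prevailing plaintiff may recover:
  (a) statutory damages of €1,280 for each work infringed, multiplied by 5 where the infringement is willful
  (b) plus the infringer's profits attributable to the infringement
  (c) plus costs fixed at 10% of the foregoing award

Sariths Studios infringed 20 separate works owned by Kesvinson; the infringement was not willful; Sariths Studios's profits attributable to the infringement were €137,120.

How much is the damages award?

Statutory damages: 20 × €1,280 = €25,600
Infringement not willful: no ×5 enhancement.
Combined award: €25,600 + €137,120 = €162,720
Costs: 10% of €162,720 = €16,272
Award plus costs: €162,720 + €16,272 = €178,992

€178,992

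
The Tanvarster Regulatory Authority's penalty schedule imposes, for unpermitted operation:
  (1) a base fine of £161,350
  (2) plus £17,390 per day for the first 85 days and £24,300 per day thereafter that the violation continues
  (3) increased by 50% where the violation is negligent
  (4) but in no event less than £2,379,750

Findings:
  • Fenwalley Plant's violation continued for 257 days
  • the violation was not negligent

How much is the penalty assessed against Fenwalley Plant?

First 85 days: 85 × £17,390 = £1,478,150
Remaining days: (257 − 85) × £24,300 = £4,179,600
Per-day component: £1,478,150 + £4,179,600 = £5,657,750
Base plus per-day: £161,350 + £5,657,750 = £5,819,100
The violation was not negligent: no 50% increase.
Minimum £2,379,750: £5,819,100 meets the minimum, no increase.

£5,819,100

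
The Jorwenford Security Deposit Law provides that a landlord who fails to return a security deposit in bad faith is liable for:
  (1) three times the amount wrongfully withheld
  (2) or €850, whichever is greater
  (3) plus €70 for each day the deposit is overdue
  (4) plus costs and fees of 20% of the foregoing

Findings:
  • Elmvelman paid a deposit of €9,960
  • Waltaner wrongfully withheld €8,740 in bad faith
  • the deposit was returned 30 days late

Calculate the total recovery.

€33,984

Trebled: 3 × €8,740 = €26,220
Minimum €850: €26,220 meets the minimum, no increase.
Late-return penalty: 30 × €70 = €2,100
Damages plus late penalty: €26,220 + €2,100 = €28,320
Costs and fees: 20% of €28,320 = €5,664
Total recovery: €28,320 + €5,664 = €33,984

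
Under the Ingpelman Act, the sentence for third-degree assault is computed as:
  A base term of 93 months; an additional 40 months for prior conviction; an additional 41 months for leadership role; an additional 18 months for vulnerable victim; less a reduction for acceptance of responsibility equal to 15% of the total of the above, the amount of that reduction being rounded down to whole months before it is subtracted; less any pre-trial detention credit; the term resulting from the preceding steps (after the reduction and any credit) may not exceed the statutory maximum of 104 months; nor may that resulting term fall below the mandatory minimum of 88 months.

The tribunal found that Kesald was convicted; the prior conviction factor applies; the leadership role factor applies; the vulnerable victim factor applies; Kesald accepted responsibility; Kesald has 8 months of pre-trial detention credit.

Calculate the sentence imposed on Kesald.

Sentence: 104 months

Prior conviction enhancement: +40 months
Leadership role enhancement: +41 months
Vulnerable victim enhancement: +18 months
Adjusted term: 93 months + 40 months + 41 months + 18 months = 192 months
Acceptance of responsibility reduction: 15% of 192 months = 28 months (rounded down)
After reduction: 192 − 28 = 164 months
Less pre-trial detention credit: 164 months − 8 months = 156 months
Cap at 104 months: 156 months exceeds the cap → 104 months
Minimum 88 months: 104 months meets the minimum, no increase.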